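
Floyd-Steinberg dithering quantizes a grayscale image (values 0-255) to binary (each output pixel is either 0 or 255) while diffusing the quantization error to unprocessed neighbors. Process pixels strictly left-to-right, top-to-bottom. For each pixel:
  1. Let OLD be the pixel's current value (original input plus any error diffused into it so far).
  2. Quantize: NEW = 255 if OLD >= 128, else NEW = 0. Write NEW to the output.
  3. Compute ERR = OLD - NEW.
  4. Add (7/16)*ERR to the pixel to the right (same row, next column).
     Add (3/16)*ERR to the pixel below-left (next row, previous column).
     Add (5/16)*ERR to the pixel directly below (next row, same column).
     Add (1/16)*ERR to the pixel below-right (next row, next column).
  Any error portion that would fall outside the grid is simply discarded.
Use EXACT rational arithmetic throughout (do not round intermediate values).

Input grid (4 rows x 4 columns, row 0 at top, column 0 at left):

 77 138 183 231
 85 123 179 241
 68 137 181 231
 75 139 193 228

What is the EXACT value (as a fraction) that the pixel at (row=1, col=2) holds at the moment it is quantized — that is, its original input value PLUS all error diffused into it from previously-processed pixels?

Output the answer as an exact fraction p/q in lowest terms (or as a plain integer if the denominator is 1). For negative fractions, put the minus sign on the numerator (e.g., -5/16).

Answer: 11797987/65536

Derivation:
(0,0): OLD=77 → NEW=0, ERR=77
(0,1): OLD=2747/16 → NEW=255, ERR=-1333/16
(0,2): OLD=37517/256 → NEW=255, ERR=-27763/256
(0,3): OLD=751835/4096 → NEW=255, ERR=-292645/4096
(1,0): OLD=23921/256 → NEW=0, ERR=23921/256
(1,1): OLD=250519/2048 → NEW=0, ERR=250519/2048
(1,2): OLD=11797987/65536 → NEW=255, ERR=-4913693/65536
Target (1,2): original=179, with diffused error = 11797987/65536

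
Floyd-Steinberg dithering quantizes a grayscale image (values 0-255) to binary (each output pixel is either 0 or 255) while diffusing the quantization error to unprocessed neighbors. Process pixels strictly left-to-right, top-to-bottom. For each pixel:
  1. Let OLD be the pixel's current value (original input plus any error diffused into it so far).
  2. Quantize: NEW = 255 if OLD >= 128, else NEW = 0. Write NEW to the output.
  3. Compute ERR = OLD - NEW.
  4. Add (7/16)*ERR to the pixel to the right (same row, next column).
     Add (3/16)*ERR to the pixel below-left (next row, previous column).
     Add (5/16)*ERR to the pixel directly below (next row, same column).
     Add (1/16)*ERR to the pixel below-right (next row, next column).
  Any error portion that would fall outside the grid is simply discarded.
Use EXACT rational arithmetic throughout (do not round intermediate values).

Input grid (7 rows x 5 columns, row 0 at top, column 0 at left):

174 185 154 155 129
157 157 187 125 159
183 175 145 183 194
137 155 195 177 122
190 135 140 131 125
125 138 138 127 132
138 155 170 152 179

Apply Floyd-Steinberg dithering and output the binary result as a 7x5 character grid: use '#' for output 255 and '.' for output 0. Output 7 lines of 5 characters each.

(0,0): OLD=174 → NEW=255, ERR=-81
(0,1): OLD=2393/16 → NEW=255, ERR=-1687/16
(0,2): OLD=27615/256 → NEW=0, ERR=27615/256
(0,3): OLD=828185/4096 → NEW=255, ERR=-216295/4096
(0,4): OLD=6940079/65536 → NEW=0, ERR=6940079/65536
(1,0): OLD=28651/256 → NEW=0, ERR=28651/256
(1,1): OLD=385389/2048 → NEW=255, ERR=-136851/2048
(1,2): OLD=11467761/65536 → NEW=255, ERR=-5243919/65536
(1,3): OLD=26237661/262144 → NEW=0, ERR=26237661/262144
(1,4): OLD=975516663/4194304 → NEW=255, ERR=-94030857/4194304
(2,0): OLD=6732031/32768 → NEW=255, ERR=-1623809/32768
(2,1): OLD=130474213/1048576 → NEW=0, ERR=130474213/1048576
(2,2): OLD=3171286511/16777216 → NEW=255, ERR=-1106903569/16777216
(2,3): OLD=47300601437/268435456 → NEW=255, ERR=-21150439843/268435456
(2,4): OLD=681948067147/4294967296 → NEW=255, ERR=-413268593333/4294967296
(3,0): OLD=2430091791/16777216 → NEW=255, ERR=-1848098289/16777216
(3,1): OLD=17478321891/134217728 → NEW=255, ERR=-16747198749/134217728
(3,2): OLD=484455633713/4294967296 → NEW=0, ERR=484455633713/4294967296
(3,3): OLD=1542416067145/8589934592 → NEW=255, ERR=-648017253815/8589934592
(3,4): OLD=7421931538573/137438953472 → NEW=0, ERR=7421931538573/137438953472
(4,0): OLD=283856365313/2147483648 → NEW=255, ERR=-263751964927/2147483648
(4,1): OLD=3885303789697/68719476736 → NEW=0, ERR=3885303789697/68719476736
(4,2): OLD=195758225262511/1099511627776 → NEW=255, ERR=-84617239820369/1099511627776
(4,3): OLD=1599671649790593/17592186044416 → NEW=0, ERR=1599671649790593/17592186044416
(4,4): OLD=49804970486239751/281474976710656 → NEW=255, ERR=-21971148574977529/281474976710656
(5,0): OLD=106894550452771/1099511627776 → NEW=0, ERR=106894550452771/1099511627776
(5,1): OLD=1548957552485417/8796093022208 → NEW=255, ERR=-694046168177623/8796093022208
(5,2): OLD=28151173965488497/281474976710656 → NEW=0, ERR=28151173965488497/281474976710656
(5,3): OLD=202353410824693215/1125899906842624 → NEW=255, ERR=-84751065420175905/1125899906842624
(5,4): OLD=1447599159397437925/18014398509481984 → NEW=0, ERR=1447599159397437925/18014398509481984
(6,0): OLD=21615416906613235/140737488355328 → NEW=255, ERR=-14272642623995405/140737488355328
(6,1): OLD=499012085410446397/4503599627370496 → NEW=0, ERR=499012085410446397/4503599627370496
(6,2): OLD=16622605078410899823/72057594037927936 → NEW=255, ERR=-1752081401260723857/72057594037927936
(6,3): OLD=160437048404893694085/1152921504606846976 → NEW=255, ERR=-133557935269852284795/1152921504606846976
(6,4): OLD=2743508282321963754979/18446744073709551616 → NEW=255, ERR=-1960411456473971907101/18446744073709551616
Row 0: ##.#.
Row 1: .##.#
Row 2: #.###
Row 3: ##.#.
Row 4: #.#.#
Row 5: .#.#.
Row 6: #.###

Answer: ##.#.
.##.#
#.###
##.#.
#.#.#
.#.#.
#.###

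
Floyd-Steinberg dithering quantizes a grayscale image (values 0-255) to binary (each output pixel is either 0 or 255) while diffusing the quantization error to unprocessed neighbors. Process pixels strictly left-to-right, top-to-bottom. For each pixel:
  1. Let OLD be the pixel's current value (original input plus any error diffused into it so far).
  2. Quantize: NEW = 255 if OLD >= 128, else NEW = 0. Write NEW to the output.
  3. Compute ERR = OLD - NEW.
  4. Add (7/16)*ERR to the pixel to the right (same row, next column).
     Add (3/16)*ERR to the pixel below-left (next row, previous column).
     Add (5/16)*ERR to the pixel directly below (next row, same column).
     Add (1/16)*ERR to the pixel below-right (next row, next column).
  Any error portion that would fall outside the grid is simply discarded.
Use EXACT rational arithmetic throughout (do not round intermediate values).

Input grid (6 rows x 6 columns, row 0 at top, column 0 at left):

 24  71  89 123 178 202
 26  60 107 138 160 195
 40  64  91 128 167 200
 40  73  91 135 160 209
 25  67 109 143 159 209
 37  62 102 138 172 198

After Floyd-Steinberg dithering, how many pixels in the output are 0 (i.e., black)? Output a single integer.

Answer: 19

Derivation:
(0,0): OLD=24 → NEW=0, ERR=24
(0,1): OLD=163/2 → NEW=0, ERR=163/2
(0,2): OLD=3989/32 → NEW=0, ERR=3989/32
(0,3): OLD=90899/512 → NEW=255, ERR=-39661/512
(0,4): OLD=1180549/8192 → NEW=255, ERR=-908411/8192
(0,5): OLD=20117667/131072 → NEW=255, ERR=-13305693/131072
(1,0): OLD=1561/32 → NEW=0, ERR=1561/32
(1,1): OLD=33711/256 → NEW=255, ERR=-31569/256
(1,2): OLD=676443/8192 → NEW=0, ERR=676443/8192
(1,3): OLD=4486527/32768 → NEW=255, ERR=-3869313/32768
(1,4): OLD=104460381/2097152 → NEW=0, ERR=104460381/2097152
(1,5): OLD=5977328251/33554432 → NEW=255, ERR=-2579051909/33554432
(2,0): OLD=131573/4096 → NEW=0, ERR=131573/4096
(2,1): OLD=7608535/131072 → NEW=0, ERR=7608535/131072
(2,2): OLD=235620933/2097152 → NEW=0, ERR=235620933/2097152
(2,3): OLD=2596342109/16777216 → NEW=255, ERR=-1681847971/16777216
(2,4): OLD=62769068951/536870912 → NEW=0, ERR=62769068951/536870912
(2,5): OLD=1977788105873/8589934592 → NEW=255, ERR=-212645215087/8589934592
(3,0): OLD=127763365/2097152 → NEW=0, ERR=127763365/2097152
(3,1): OLD=2363364033/16777216 → NEW=255, ERR=-1914826047/16777216
(3,2): OLD=8188515027/134217728 → NEW=0, ERR=8188515027/134217728
(3,3): OLD=1368450081017/8589934592 → NEW=255, ERR=-821983239943/8589934592
(3,4): OLD=9879416792793/68719476736 → NEW=255, ERR=-7644049774887/68719476736
(3,5): OLD=175818214003223/1099511627776 → NEW=255, ERR=-104557251079657/1099511627776
(4,0): OLD=6076942859/268435456 → NEW=0, ERR=6076942859/268435456
(4,1): OLD=242600125967/4294967296 → NEW=0, ERR=242600125967/4294967296
(4,2): OLD=17551231844733/137438953472 → NEW=0, ERR=17551231844733/137438953472
(4,3): OLD=334081029999953/2199023255552 → NEW=255, ERR=-226669900165807/2199023255552
(4,4): OLD=1946806681078369/35184372088832 → NEW=0, ERR=1946806681078369/35184372088832
(4,5): OLD=110641273375115527/562949953421312 → NEW=255, ERR=-32910964747319033/562949953421312
(5,0): OLD=3756576445853/68719476736 → NEW=0, ERR=3756576445853/68719476736
(5,1): OLD=283512622518893/2199023255552 → NEW=255, ERR=-277238307646867/2199023255552
(5,2): OLD=1248218955554559/17592186044416 → NEW=0, ERR=1248218955554559/17592186044416
(5,3): OLD=87362102332127077/562949953421312 → NEW=255, ERR=-56190135790307483/562949953421312
(5,4): OLD=144361433385645509/1125899906842624 → NEW=255, ERR=-142743042859223611/1125899906842624
(5,5): OLD=2300837771184185033/18014398509481984 → NEW=0, ERR=2300837771184185033/18014398509481984
Output grid:
  Row 0: ...###  (3 black, running=3)
  Row 1: .#.#.#  (3 black, running=6)
  Row 2: ...#.#  (4 black, running=10)
  Row 3: .#.###  (2 black, running=12)
  Row 4: ...#.#  (4 black, running=16)
  Row 5: .#.##.  (3 black, running=19)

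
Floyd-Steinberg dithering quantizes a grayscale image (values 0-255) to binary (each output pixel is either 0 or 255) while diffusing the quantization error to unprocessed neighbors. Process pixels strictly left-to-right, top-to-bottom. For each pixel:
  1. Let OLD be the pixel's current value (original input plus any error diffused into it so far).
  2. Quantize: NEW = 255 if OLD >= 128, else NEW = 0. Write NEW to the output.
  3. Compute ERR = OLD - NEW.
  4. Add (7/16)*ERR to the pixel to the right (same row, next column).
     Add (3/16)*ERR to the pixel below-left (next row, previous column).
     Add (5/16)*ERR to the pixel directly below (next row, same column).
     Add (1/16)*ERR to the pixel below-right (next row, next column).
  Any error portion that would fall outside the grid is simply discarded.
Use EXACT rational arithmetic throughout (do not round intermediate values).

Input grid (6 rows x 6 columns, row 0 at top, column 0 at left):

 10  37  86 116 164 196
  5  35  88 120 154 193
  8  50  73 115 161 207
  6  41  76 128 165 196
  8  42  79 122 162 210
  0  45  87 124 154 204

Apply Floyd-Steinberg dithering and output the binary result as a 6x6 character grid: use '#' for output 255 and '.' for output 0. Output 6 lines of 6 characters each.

Answer: ...#.#
..#.##
...#.#
...###
..#..#
...###

Derivation:
(0,0): OLD=10 → NEW=0, ERR=10
(0,1): OLD=331/8 → NEW=0, ERR=331/8
(0,2): OLD=13325/128 → NEW=0, ERR=13325/128
(0,3): OLD=330843/2048 → NEW=255, ERR=-191397/2048
(0,4): OLD=4034173/32768 → NEW=0, ERR=4034173/32768
(0,5): OLD=130999659/524288 → NEW=255, ERR=-2693781/524288
(1,0): OLD=2033/128 → NEW=0, ERR=2033/128
(1,1): OLD=76823/1024 → NEW=0, ERR=76823/1024
(1,2): OLD=4535651/32768 → NEW=255, ERR=-3820189/32768
(1,3): OLD=9093799/131072 → NEW=0, ERR=9093799/131072
(1,4): OLD=1812126869/8388608 → NEW=255, ERR=-326968171/8388608
(1,5): OLD=24432490115/134217728 → NEW=255, ERR=-9793030525/134217728
(2,0): OLD=442861/16384 → NEW=0, ERR=442861/16384
(2,1): OLD=33766015/524288 → NEW=0, ERR=33766015/524288
(2,2): OLD=691574333/8388608 → NEW=0, ERR=691574333/8388608
(2,3): OLD=10613600917/67108864 → NEW=255, ERR=-6499159403/67108864
(2,4): OLD=208532140607/2147483648 → NEW=0, ERR=208532140607/2147483648
(2,5): OLD=7705044532649/34359738368 → NEW=255, ERR=-1056688751191/34359738368
(3,0): OLD=222487453/8388608 → NEW=0, ERR=222487453/8388608
(3,1): OLD=6031544025/67108864 → NEW=0, ERR=6031544025/67108864
(3,2): OLD=68156365915/536870912 → NEW=0, ERR=68156365915/536870912
(3,3): OLD=6069198703313/34359738368 → NEW=255, ERR=-2692534580527/34359738368
(3,4): OLD=41023451304241/274877906944 → NEW=255, ERR=-29070414966479/274877906944
(3,5): OLD=642948775361087/4398046511104 → NEW=255, ERR=-478553084970433/4398046511104
(4,0): OLD=35584064787/1073741824 → NEW=0, ERR=35584064787/1073741824
(4,1): OLD=1890583070711/17179869184 → NEW=0, ERR=1890583070711/17179869184
(4,2): OLD=86719456179125/549755813888 → NEW=255, ERR=-53468276362315/549755813888
(4,3): OLD=378812276629097/8796093022208 → NEW=0, ERR=378812276629097/8796093022208
(4,4): OLD=17239285292892665/140737488355328 → NEW=0, ERR=17239285292892665/140737488355328
(4,5): OLD=502100411866044207/2251799813685248 → NEW=255, ERR=-72108540623694033/2251799813685248
(5,0): OLD=8518474395093/274877906944 → NEW=0, ERR=8518474395093/274877906944
(5,1): OLD=675390330928421/8796093022208 → NEW=0, ERR=675390330928421/8796093022208
(5,2): OLD=7399423528259303/70368744177664 → NEW=0, ERR=7399423528259303/70368744177664
(5,3): OLD=451150065552854109/2251799813685248 → NEW=255, ERR=-123058886936884131/2251799813685248
(5,4): OLD=743351959592455261/4503599627370496 → NEW=255, ERR=-405065945387021219/4503599627370496
(5,5): OLD=11694859289163775361/72057594037927936 → NEW=255, ERR=-6679827190507848319/72057594037927936
Row 0: ...#.#
Row 1: ..#.##
Row 2: ...#.#
Row 3: ...###
Row 4: ..#..#
Row 5: ...###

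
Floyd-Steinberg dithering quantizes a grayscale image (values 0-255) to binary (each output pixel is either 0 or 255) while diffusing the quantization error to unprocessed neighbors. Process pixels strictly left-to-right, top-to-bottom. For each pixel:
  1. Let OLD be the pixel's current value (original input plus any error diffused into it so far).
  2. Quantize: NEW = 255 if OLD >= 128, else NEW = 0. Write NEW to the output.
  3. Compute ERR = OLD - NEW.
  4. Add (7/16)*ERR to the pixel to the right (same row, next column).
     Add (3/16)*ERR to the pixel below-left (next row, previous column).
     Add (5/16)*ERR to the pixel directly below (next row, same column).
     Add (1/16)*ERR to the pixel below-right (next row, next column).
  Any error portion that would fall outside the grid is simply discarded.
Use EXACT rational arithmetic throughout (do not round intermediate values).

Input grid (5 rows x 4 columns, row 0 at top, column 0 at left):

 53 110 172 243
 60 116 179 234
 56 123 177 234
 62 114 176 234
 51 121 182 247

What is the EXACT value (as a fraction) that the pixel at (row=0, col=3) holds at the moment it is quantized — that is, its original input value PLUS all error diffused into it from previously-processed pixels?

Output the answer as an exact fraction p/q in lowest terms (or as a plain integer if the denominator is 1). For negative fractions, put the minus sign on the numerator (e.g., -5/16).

Answer: 1208051/4096

Derivation:
(0,0): OLD=53 → NEW=0, ERR=53
(0,1): OLD=2131/16 → NEW=255, ERR=-1949/16
(0,2): OLD=30389/256 → NEW=0, ERR=30389/256
(0,3): OLD=1208051/4096 → NEW=255, ERR=163571/4096
Target (0,3): original=243, with diffused error = 1208051/4096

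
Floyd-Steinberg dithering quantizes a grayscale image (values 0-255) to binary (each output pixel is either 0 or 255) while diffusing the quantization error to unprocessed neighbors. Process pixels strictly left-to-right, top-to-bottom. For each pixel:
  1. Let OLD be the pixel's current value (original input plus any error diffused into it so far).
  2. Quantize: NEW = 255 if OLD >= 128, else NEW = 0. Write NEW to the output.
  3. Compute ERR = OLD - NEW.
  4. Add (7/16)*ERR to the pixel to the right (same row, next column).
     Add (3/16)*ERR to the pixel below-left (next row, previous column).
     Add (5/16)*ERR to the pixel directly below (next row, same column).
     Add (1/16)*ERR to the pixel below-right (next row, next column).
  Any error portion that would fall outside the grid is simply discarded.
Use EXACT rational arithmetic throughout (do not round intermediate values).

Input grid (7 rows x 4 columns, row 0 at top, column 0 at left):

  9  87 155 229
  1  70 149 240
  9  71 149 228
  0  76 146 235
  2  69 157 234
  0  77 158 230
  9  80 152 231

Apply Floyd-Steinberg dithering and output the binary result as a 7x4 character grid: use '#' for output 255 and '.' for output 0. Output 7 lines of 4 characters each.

(0,0): OLD=9 → NEW=0, ERR=9
(0,1): OLD=1455/16 → NEW=0, ERR=1455/16
(0,2): OLD=49865/256 → NEW=255, ERR=-15415/256
(0,3): OLD=830079/4096 → NEW=255, ERR=-214401/4096
(1,0): OLD=5341/256 → NEW=0, ERR=5341/256
(1,1): OLD=198283/2048 → NEW=0, ERR=198283/2048
(1,2): OLD=11036903/65536 → NEW=255, ERR=-5674777/65536
(1,3): OLD=190836481/1048576 → NEW=255, ERR=-76550399/1048576
(2,0): OLD=1103401/32768 → NEW=0, ERR=1103401/32768
(2,1): OLD=105964755/1048576 → NEW=0, ERR=105964755/1048576
(2,2): OLD=332430751/2097152 → NEW=255, ERR=-202343009/2097152
(2,3): OLD=5286912579/33554432 → NEW=255, ERR=-3269467581/33554432
(3,0): OLD=494438425/16777216 → NEW=0, ERR=494438425/16777216
(3,1): OLD=28048053127/268435456 → NEW=0, ERR=28048053127/268435456
(3,2): OLD=642561826681/4294967296 → NEW=255, ERR=-452654833799/4294967296
(3,3): OLD=10473635462095/68719476736 → NEW=255, ERR=-7049831105585/68719476736
(4,0): OLD=132289167973/4294967296 → NEW=0, ERR=132289167973/4294967296
(4,1): OLD=3340062028079/34359738368 → NEW=0, ERR=3340062028079/34359738368
(4,2): OLD=169202615533775/1099511627776 → NEW=255, ERR=-111172849549105/1099511627776
(4,3): OLD=2658495461650265/17592186044416 → NEW=255, ERR=-1827511979675815/17592186044416
(5,0): OLD=15311752803157/549755813888 → NEW=0, ERR=15311752803157/549755813888
(5,1): OLD=1803720267510643/17592186044416 → NEW=0, ERR=1803720267510643/17592186044416
(5,2): OLD=1388526126508711/8796093022208 → NEW=255, ERR=-854477594154329/8796093022208
(5,3): OLD=41860232834125519/281474976710656 → NEW=255, ERR=-29915886227091761/281474976710656
(6,0): OLD=10394316041432953/281474976710656 → NEW=0, ERR=10394316041432953/281474976710656
(6,1): OLD=503155572276922591/4503599627370496 → NEW=0, ERR=503155572276922591/4503599627370496
(6,2): OLD=11313170508250742249/72057594037927936 → NEW=255, ERR=-7061515971420881431/72057594037927936
(6,3): OLD=171602040942245764191/1152921504606846976 → NEW=255, ERR=-122392942732500214689/1152921504606846976
Row 0: ..##
Row 1: ..##
Row 2: ..##
Row 3: ..##
Row 4: ..##
Row 5: ..##
Row 6: ..##

Answer: ..##
..##
..##
..##
..##
..##
..##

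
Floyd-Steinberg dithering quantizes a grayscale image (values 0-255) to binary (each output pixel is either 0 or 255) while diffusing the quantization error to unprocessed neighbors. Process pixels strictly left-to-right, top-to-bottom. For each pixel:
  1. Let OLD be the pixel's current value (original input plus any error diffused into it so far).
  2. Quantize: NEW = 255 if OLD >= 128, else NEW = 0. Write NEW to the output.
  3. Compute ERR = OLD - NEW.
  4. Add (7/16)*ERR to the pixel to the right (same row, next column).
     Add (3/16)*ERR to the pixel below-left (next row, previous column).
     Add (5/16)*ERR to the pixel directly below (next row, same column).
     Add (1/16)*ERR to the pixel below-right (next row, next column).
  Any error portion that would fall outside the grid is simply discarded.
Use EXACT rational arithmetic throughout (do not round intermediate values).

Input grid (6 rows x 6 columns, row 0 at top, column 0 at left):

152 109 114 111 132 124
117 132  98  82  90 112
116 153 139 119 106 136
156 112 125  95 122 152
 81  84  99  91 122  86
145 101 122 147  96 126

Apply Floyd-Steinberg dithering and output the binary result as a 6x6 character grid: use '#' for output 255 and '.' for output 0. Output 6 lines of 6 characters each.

(0,0): OLD=152 → NEW=255, ERR=-103
(0,1): OLD=1023/16 → NEW=0, ERR=1023/16
(0,2): OLD=36345/256 → NEW=255, ERR=-28935/256
(0,3): OLD=252111/4096 → NEW=0, ERR=252111/4096
(0,4): OLD=10415529/65536 → NEW=255, ERR=-6296151/65536
(0,5): OLD=85950367/1048576 → NEW=0, ERR=85950367/1048576
(1,0): OLD=24781/256 → NEW=0, ERR=24781/256
(1,1): OLD=341403/2048 → NEW=255, ERR=-180837/2048
(1,2): OLD=2594231/65536 → NEW=0, ERR=2594231/65536
(1,3): OLD=24503979/262144 → NEW=0, ERR=24503979/262144
(1,4): OLD=2014760289/16777216 → NEW=0, ERR=2014760289/16777216
(1,5): OLD=49432307799/268435456 → NEW=255, ERR=-19018733481/268435456
(2,0): OLD=4249817/32768 → NEW=255, ERR=-4106023/32768
(2,1): OLD=88140515/1048576 → NEW=0, ERR=88140515/1048576
(2,2): OLD=3358014313/16777216 → NEW=255, ERR=-920175767/16777216
(2,3): OLD=20026133089/134217728 → NEW=255, ERR=-14199387551/134217728
(2,4): OLD=385691804835/4294967296 → NEW=0, ERR=385691804835/4294967296
(2,5): OLD=11039971425445/68719476736 → NEW=255, ERR=-6483495142235/68719476736
(3,0): OLD=2224703561/16777216 → NEW=255, ERR=-2053486519/16777216
(3,1): OLD=8939397781/134217728 → NEW=0, ERR=8939397781/134217728
(3,2): OLD=131444016527/1073741824 → NEW=0, ERR=131444016527/1073741824
(3,3): OLD=8858391162669/68719476736 → NEW=255, ERR=-8665075405011/68719476736
(3,4): OLD=38809831643789/549755813888 → NEW=0, ERR=38809831643789/549755813888
(3,5): OLD=1398703706211619/8796093022208 → NEW=255, ERR=-844300014451421/8796093022208
(4,0): OLD=118624908071/2147483648 → NEW=0, ERR=118624908071/2147483648
(4,1): OLD=4957562026619/34359738368 → NEW=255, ERR=-3804171257221/34359738368
(4,2): OLD=76237084286209/1099511627776 → NEW=0, ERR=76237084286209/1099511627776
(4,3): OLD=1808800150430821/17592186044416 → NEW=0, ERR=1808800150430821/17592186044416
(4,4): OLD=45927061884330677/281474976710656 → NEW=255, ERR=-25849057176886603/281474976710656
(4,5): OLD=91148799205049043/4503599627370496 → NEW=0, ERR=91148799205049043/4503599627370496
(5,0): OLD=77792071887777/549755813888 → NEW=255, ERR=-62395660653663/549755813888
(5,1): OLD=584051345970353/17592186044416 → NEW=0, ERR=584051345970353/17592186044416
(5,2): OLD=24002969045492267/140737488355328 → NEW=255, ERR=-11885090485116373/140737488355328
(5,3): OLD=582311412512909065/4503599627370496 → NEW=255, ERR=-566106492466567415/4503599627370496
(5,4): OLD=202919780293702377/9007199254740992 → NEW=0, ERR=202919780293702377/9007199254740992
(5,5): OLD=19663270322003875645/144115188075855872 → NEW=255, ERR=-17086102637339371715/144115188075855872
Row 0: #.#.#.
Row 1: .#...#
Row 2: #.##.#
Row 3: #..#.#
Row 4: .#..#.
Row 5: #.##.#

Answer: #.#.#.
.#...#
#.##.#
#..#.#
.#..#.
#.##.#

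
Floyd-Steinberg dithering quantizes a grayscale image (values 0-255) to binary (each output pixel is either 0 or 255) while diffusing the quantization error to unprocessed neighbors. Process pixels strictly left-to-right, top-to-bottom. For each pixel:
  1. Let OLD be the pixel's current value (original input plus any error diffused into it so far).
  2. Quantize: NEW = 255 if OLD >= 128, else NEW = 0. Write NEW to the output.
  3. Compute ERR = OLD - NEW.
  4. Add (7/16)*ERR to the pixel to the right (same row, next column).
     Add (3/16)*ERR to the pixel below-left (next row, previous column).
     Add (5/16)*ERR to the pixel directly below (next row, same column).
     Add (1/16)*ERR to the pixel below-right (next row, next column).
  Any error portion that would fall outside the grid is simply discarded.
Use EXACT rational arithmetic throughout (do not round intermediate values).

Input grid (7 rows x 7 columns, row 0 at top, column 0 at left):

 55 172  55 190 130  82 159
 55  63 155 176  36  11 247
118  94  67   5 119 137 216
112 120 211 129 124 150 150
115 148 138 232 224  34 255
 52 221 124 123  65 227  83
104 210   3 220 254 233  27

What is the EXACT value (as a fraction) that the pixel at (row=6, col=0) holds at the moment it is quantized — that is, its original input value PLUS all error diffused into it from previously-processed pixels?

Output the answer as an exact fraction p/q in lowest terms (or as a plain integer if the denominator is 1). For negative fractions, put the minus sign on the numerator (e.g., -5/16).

(0,0): OLD=55 → NEW=0, ERR=55
(0,1): OLD=3137/16 → NEW=255, ERR=-943/16
(0,2): OLD=7479/256 → NEW=0, ERR=7479/256
(0,3): OLD=830593/4096 → NEW=255, ERR=-213887/4096
(0,4): OLD=7022471/65536 → NEW=0, ERR=7022471/65536
(0,5): OLD=135140529/1048576 → NEW=255, ERR=-132246351/1048576
(0,6): OLD=1741852887/16777216 → NEW=0, ERR=1741852887/16777216
(1,0): OLD=15651/256 → NEW=0, ERR=15651/256
(1,1): OLD=164341/2048 → NEW=0, ERR=164341/2048
(1,2): OLD=12174105/65536 → NEW=255, ERR=-4537575/65536
(1,3): OLD=39664357/262144 → NEW=255, ERR=-27182363/262144
(1,4): OLD=-46822833/16777216 → NEW=0, ERR=-46822833/16777216
(1,5): OLD=-465683329/134217728 → NEW=0, ERR=-465683329/134217728
(1,6): OLD=579915260305/2147483648 → NEW=255, ERR=32306930065/2147483648
(2,0): OLD=4985687/32768 → NEW=255, ERR=-3370153/32768
(2,1): OLD=68072493/1048576 → NEW=0, ERR=68072493/1048576
(2,2): OLD=995529159/16777216 → NEW=0, ERR=995529159/16777216
(2,3): OLD=-844781233/134217728 → NEW=0, ERR=-844781233/134217728
(2,4): OLD=116224876159/1073741824 → NEW=0, ERR=116224876159/1073741824
(2,5): OLD=6388105223893/34359738368 → NEW=255, ERR=-2373628059947/34359738368
(2,6): OLD=104597198853155/549755813888 → NEW=255, ERR=-35590533688285/549755813888
(3,0): OLD=1544041191/16777216 → NEW=0, ERR=1544041191/16777216
(3,1): OLD=24863705819/134217728 → NEW=255, ERR=-9361814821/134217728
(3,2): OLD=216793223873/1073741824 → NEW=255, ERR=-57010941247/1073741824
(3,3): OLD=548930945335/4294967296 → NEW=0, ERR=548930945335/4294967296
(3,4): OLD=110168685870823/549755813888 → NEW=255, ERR=-30019046670617/549755813888
(3,5): OLD=436062958684837/4398046511104 → NEW=0, ERR=436062958684837/4398046511104
(3,6): OLD=11880306598238843/70368744177664 → NEW=255, ERR=-6063723167065477/70368744177664
(4,0): OLD=280636822697/2147483648 → NEW=255, ERR=-266971507543/2147483648
(4,1): OLD=2323067164949/34359738368 → NEW=0, ERR=2323067164949/34359738368
(4,2): OLD=93783739965531/549755813888 → NEW=255, ERR=-46403992575909/549755813888
(4,3): OLD=973967348102489/4398046511104 → NEW=255, ERR=-147534512229031/4398046511104
(4,4): OLD=7699694703723195/35184372088832 → NEW=255, ERR=-1272320178928965/35184372088832
(4,5): OLD=33319543547395259/1125899906842624 → NEW=0, ERR=33319543547395259/1125899906842624
(4,6): OLD=4453442688807752845/18014398509481984 → NEW=255, ERR=-140228931110153075/18014398509481984
(5,0): OLD=14198783213583/549755813888 → NEW=0, ERR=14198783213583/549755813888
(5,1): OLD=1010808364970117/4398046511104 → NEW=255, ERR=-110693495361403/4398046511104
(5,2): OLD=2974729583945267/35184372088832 → NEW=0, ERR=2974729583945267/35184372088832
(5,3): OLD=38688877403815967/281474976710656 → NEW=255, ERR=-33087241657401313/281474976710656
(5,4): OLD=103111703592011637/18014398509481984 → NEW=0, ERR=103111703592011637/18014398509481984
(5,5): OLD=33871763035216089381/144115188075855872 → NEW=255, ERR=-2877609924127157979/144115188075855872
(5,6): OLD=169897444625506962315/2305843009213693952 → NEW=0, ERR=169897444625506962315/2305843009213693952
(6,0): OLD=7554220236936167/70368744177664 → NEW=0, ERR=7554220236936167/70368744177664
Target (6,0): original=104, with diffused error = 7554220236936167/70368744177664

Answer: 7554220236936167/70368744177664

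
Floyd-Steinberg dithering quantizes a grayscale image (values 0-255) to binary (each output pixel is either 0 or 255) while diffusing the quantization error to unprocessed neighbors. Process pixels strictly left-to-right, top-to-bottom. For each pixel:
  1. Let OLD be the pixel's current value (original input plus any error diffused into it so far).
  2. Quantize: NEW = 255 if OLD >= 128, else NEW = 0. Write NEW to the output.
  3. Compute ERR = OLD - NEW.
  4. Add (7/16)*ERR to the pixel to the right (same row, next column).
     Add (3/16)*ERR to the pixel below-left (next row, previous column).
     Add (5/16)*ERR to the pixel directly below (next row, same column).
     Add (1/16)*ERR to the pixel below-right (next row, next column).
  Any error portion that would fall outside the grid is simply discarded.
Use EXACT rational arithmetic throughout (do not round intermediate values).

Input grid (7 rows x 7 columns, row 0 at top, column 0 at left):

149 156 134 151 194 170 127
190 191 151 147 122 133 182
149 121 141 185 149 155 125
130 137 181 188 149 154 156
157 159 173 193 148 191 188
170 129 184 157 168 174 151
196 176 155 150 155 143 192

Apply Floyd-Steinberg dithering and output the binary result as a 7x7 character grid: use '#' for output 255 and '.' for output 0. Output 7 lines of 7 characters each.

Answer: #.#.##.
##.#.##
.#.##..
#.##.##
##.###.
.##.#.#
#.##.##

Derivation:
(0,0): OLD=149 → NEW=255, ERR=-106
(0,1): OLD=877/8 → NEW=0, ERR=877/8
(0,2): OLD=23291/128 → NEW=255, ERR=-9349/128
(0,3): OLD=243805/2048 → NEW=0, ERR=243805/2048
(0,4): OLD=8063627/32768 → NEW=255, ERR=-292213/32768
(0,5): OLD=87083469/524288 → NEW=255, ERR=-46609971/524288
(0,6): OLD=739083419/8388608 → NEW=0, ERR=739083419/8388608
(1,0): OLD=22711/128 → NEW=255, ERR=-9929/128
(1,1): OLD=175105/1024 → NEW=255, ERR=-86015/1024
(1,2): OLD=3951765/32768 → NEW=0, ERR=3951765/32768
(1,3): OLD=30241777/131072 → NEW=255, ERR=-3181583/131072
(1,4): OLD=833532979/8388608 → NEW=0, ERR=833532979/8388608
(1,5): OLD=11049667363/67108864 → NEW=255, ERR=-6063092957/67108864
(1,6): OLD=176576621741/1073741824 → NEW=255, ERR=-97227543379/1073741824
(2,0): OLD=1786011/16384 → NEW=0, ERR=1786011/16384
(2,1): OLD=83994073/524288 → NEW=255, ERR=-49699367/524288
(2,2): OLD=1068820683/8388608 → NEW=0, ERR=1068820683/8388608
(2,3): OLD=17403084339/67108864 → NEW=255, ERR=290324019/67108864
(2,4): OLD=87771434851/536870912 → NEW=255, ERR=-49130647709/536870912
(2,5): OLD=1305012810209/17179869184 → NEW=0, ERR=1305012810209/17179869184
(2,6): OLD=34164472772151/274877906944 → NEW=0, ERR=34164472772151/274877906944
(3,0): OLD=1227182699/8388608 → NEW=255, ERR=-911912341/8388608
(3,1): OLD=6074696335/67108864 → NEW=0, ERR=6074696335/67108864
(3,2): OLD=137066212445/536870912 → NEW=255, ERR=164129885/536870912
(3,3): OLD=387170538459/2147483648 → NEW=255, ERR=-160437791781/2147483648
(3,4): OLD=28100749540971/274877906944 → NEW=0, ERR=28100749540971/274877906944
(3,5): OLD=527871980501489/2199023255552 → NEW=255, ERR=-32878949664271/2199023255552
(3,6): OLD=6792229948800687/35184372088832 → NEW=255, ERR=-2179784933851473/35184372088832
(4,0): OLD=150325061733/1073741824 → NEW=255, ERR=-123479103387/1073741824
(4,1): OLD=2237481183009/17179869184 → NEW=255, ERR=-2143385458911/17179869184
(4,2): OLD=30281055729551/274877906944 → NEW=0, ERR=30281055729551/274877906944
(4,3): OLD=521248231567061/2199023255552 → NEW=255, ERR=-39502698598699/2199023255552
(4,4): OLD=2895936506409263/17592186044416 → NEW=255, ERR=-1590070934916817/17592186044416
(4,5): OLD=79689673181183343/562949953421312 → NEW=255, ERR=-63862564941251217/562949953421312
(4,6): OLD=1063515699480376761/9007199254740992 → NEW=0, ERR=1063515699480376761/9007199254740992
(5,0): OLD=30420759532787/274877906944 → NEW=0, ERR=30420759532787/274877906944
(5,1): OLD=334027498335313/2199023255552 → NEW=255, ERR=-226723431830447/2199023255552
(5,2): OLD=2852620618088647/17592186044416 → NEW=255, ERR=-1633386823237433/17592186044416
(5,3): OLD=14172765199451907/140737488355328 → NEW=0, ERR=14172765199451907/140737488355328
(5,4): OLD=1453935165129428737/9007199254740992 → NEW=255, ERR=-842900644829524223/9007199254740992
(5,5): OLD=8221581897927937393/72057594037927936 → NEW=0, ERR=8221581897927937393/72057594037927936
(5,6): OLD=266008440147864369791/1152921504606846976 → NEW=255, ERR=-27986543526881609089/1152921504606846976
(6,0): OLD=7432797015231211/35184372088832 → NEW=255, ERR=-1539217867420949/35184372088832
(6,1): OLD=64260328464540647/562949953421312 → NEW=0, ERR=64260328464540647/562949953421312
(6,2): OLD=1696628275863477461/9007199254740992 → NEW=255, ERR=-600207534095475499/9007199254740992
(6,3): OLD=9293057174274262091/72057594037927936 → NEW=255, ERR=-9081629305397361589/72057594037927936
(6,4): OLD=14167075469875246225/144115188075855872 → NEW=0, ERR=14167075469875246225/144115188075855872
(6,5): OLD=3897116267568890733317/18446744073709551616 → NEW=255, ERR=-806803471227044928763/18446744073709551616
(6,6): OLD=50886574979565451308499/295147905179352825856 → NEW=255, ERR=-24376140841169519284781/295147905179352825856
Row 0: #.#.##.
Row 1: ##.#.##
Row 2: .#.##..
Row 3: #.##.##
Row 4: ##.###.
Row 5: .##.#.#
Row 6: #.##.##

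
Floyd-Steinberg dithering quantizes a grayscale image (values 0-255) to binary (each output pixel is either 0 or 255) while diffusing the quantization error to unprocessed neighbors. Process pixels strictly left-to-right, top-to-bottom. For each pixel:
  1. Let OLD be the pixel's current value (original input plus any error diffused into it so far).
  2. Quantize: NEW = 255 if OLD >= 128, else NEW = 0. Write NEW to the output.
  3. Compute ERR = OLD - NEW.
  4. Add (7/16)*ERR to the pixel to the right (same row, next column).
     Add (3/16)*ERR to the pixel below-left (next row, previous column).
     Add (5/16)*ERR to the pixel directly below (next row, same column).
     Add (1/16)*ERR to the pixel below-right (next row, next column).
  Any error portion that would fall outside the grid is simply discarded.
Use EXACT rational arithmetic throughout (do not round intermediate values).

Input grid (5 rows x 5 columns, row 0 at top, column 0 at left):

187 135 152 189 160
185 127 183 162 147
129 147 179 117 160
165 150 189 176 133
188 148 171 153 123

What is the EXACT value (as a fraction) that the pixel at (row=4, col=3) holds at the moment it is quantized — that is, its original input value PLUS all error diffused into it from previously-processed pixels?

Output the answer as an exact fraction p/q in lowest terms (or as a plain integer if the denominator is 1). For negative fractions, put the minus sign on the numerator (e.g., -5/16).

(0,0): OLD=187 → NEW=255, ERR=-68
(0,1): OLD=421/4 → NEW=0, ERR=421/4
(0,2): OLD=12675/64 → NEW=255, ERR=-3645/64
(0,3): OLD=168021/1024 → NEW=255, ERR=-93099/1024
(0,4): OLD=1969747/16384 → NEW=0, ERR=1969747/16384
(1,0): OLD=11743/64 → NEW=255, ERR=-4577/64
(1,1): OLD=58201/512 → NEW=0, ERR=58201/512
(1,2): OLD=3349965/16384 → NEW=255, ERR=-827955/16384
(1,3): OLD=8549961/65536 → NEW=255, ERR=-8161719/65536
(1,4): OLD=130445243/1048576 → NEW=0, ERR=130445243/1048576
(2,0): OLD=1048291/8192 → NEW=0, ERR=1048291/8192
(2,1): OLD=58867825/262144 → NEW=255, ERR=-7978895/262144
(2,2): OLD=560550035/4194304 → NEW=255, ERR=-508997485/4194304
(2,3): OLD=3030391049/67108864 → NEW=0, ERR=3030391049/67108864
(2,4): OLD=226396306687/1073741824 → NEW=255, ERR=-47407858433/1073741824
(3,0): OLD=835850035/4194304 → NEW=255, ERR=-233697485/4194304
(3,1): OLD=3400934071/33554432 → NEW=0, ERR=3400934071/33554432
(3,2): OLD=216879058957/1073741824 → NEW=255, ERR=-56925106163/1073741824
(3,3): OLD=324385698213/2147483648 → NEW=255, ERR=-223222632027/2147483648
(3,4): OLD=2630180707993/34359738368 → NEW=0, ERR=2630180707993/34359738368
(4,0): OLD=101786634269/536870912 → NEW=255, ERR=-35115448291/536870912
(4,1): OLD=2364551939869/17179869184 → NEW=255, ERR=-2016314702051/17179869184
(4,2): OLD=24719845755731/274877906944 → NEW=0, ERR=24719845755731/274877906944
(4,3): OLD=751629061805853/4398046511104 → NEW=255, ERR=-369872798525667/4398046511104
Target (4,3): original=153, with diffused error = 751629061805853/4398046511104

Answer: 751629061805853/4398046511104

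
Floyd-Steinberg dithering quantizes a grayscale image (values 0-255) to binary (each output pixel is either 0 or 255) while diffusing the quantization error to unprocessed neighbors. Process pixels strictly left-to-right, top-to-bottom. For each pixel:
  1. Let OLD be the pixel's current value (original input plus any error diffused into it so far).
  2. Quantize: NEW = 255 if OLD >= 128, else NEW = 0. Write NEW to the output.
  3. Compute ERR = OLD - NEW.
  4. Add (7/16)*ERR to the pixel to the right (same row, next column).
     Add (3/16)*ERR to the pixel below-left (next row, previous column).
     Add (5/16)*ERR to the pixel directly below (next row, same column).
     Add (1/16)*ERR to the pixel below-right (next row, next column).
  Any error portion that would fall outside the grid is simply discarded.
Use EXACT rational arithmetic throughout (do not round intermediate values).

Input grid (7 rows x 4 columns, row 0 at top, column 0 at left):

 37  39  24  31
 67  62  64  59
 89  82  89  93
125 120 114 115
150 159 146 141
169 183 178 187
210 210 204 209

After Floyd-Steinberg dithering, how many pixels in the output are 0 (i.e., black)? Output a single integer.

Answer: 14

Derivation:
(0,0): OLD=37 → NEW=0, ERR=37
(0,1): OLD=883/16 → NEW=0, ERR=883/16
(0,2): OLD=12325/256 → NEW=0, ERR=12325/256
(0,3): OLD=213251/4096 → NEW=0, ERR=213251/4096
(1,0): OLD=22761/256 → NEW=0, ERR=22761/256
(1,1): OLD=265183/2048 → NEW=255, ERR=-257057/2048
(1,2): OLD=2447307/65536 → NEW=0, ERR=2447307/65536
(1,3): OLD=99212413/1048576 → NEW=0, ERR=99212413/1048576
(2,0): OLD=3055621/32768 → NEW=0, ERR=3055621/32768
(2,1): OLD=100801543/1048576 → NEW=0, ERR=100801543/1048576
(2,2): OLD=320073955/2097152 → NEW=255, ERR=-214699805/2097152
(2,3): OLD=2688101495/33554432 → NEW=0, ERR=2688101495/33554432
(3,0): OLD=2888455989/16777216 → NEW=255, ERR=-1389734091/16777216
(3,1): OLD=26959922155/268435456 → NEW=0, ERR=26959922155/268435456
(3,2): OLD=631257482517/4294967296 → NEW=255, ERR=-463959177963/4294967296
(3,3): OLD=5935705335059/68719476736 → NEW=0, ERR=5935705335059/68719476736
(4,0): OLD=613946133585/4294967296 → NEW=255, ERR=-481270526895/4294967296
(4,1): OLD=3983323711987/34359738368 → NEW=0, ERR=3983323711987/34359738368
(4,2): OLD=203887351462931/1099511627776 → NEW=255, ERR=-76488113619949/1099511627776
(4,3): OLD=2301164314169205/17592186044416 → NEW=255, ERR=-2184843127156875/17592186044416
(5,0): OLD=85607882607233/549755813888 → NEW=255, ERR=-54579849934207/549755813888
(5,1): OLD=2739914345222183/17592186044416 → NEW=255, ERR=-1746093096103897/17592186044416
(5,2): OLD=851430545351259/8796093022208 → NEW=0, ERR=851430545351259/8796093022208
(5,3): OLD=52407822826106739/281474976710656 → NEW=255, ERR=-19368296235110541/281474976710656
(6,0): OLD=45138689831452949/281474976710656 → NEW=255, ERR=-26637429229764331/281474976710656
(6,1): OLD=673398918638548963/4503599627370496 → NEW=255, ERR=-475018986340927517/4503599627370496
(6,2): OLD=12177600423562125765/72057594037927936 → NEW=255, ERR=-6197086056109497915/72057594037927936
(6,3): OLD=179764491916640553827/1152921504606846976 → NEW=255, ERR=-114230491758105425053/1152921504606846976
Output grid:
  Row 0: ....  (4 black, running=4)
  Row 1: .#..  (3 black, running=7)
  Row 2: ..#.  (3 black, running=10)
  Row 3: #.#.  (2 black, running=12)
  Row 4: #.##  (1 black, running=13)
  Row 5: ##.#  (1 black, running=14)
  Row 6: ####  (0 black, running=14)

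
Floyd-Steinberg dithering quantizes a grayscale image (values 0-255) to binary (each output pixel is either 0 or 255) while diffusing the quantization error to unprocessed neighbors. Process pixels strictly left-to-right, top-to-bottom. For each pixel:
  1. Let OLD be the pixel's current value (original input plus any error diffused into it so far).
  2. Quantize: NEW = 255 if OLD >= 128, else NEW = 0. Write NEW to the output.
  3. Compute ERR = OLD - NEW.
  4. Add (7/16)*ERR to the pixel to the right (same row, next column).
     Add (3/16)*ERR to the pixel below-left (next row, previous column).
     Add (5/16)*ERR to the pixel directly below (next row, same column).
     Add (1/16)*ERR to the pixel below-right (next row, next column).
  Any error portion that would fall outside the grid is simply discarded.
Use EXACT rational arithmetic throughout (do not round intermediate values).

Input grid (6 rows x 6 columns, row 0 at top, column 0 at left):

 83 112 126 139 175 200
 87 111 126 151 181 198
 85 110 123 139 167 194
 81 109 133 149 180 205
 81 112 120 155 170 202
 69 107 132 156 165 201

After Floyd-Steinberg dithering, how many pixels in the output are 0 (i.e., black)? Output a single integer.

(0,0): OLD=83 → NEW=0, ERR=83
(0,1): OLD=2373/16 → NEW=255, ERR=-1707/16
(0,2): OLD=20307/256 → NEW=0, ERR=20307/256
(0,3): OLD=711493/4096 → NEW=255, ERR=-332987/4096
(0,4): OLD=9137891/65536 → NEW=255, ERR=-7573789/65536
(0,5): OLD=156698677/1048576 → NEW=255, ERR=-110688203/1048576
(1,0): OLD=23791/256 → NEW=0, ERR=23791/256
(1,1): OLD=283401/2048 → NEW=255, ERR=-238839/2048
(1,2): OLD=5102397/65536 → NEW=0, ERR=5102397/65536
(1,3): OLD=37472505/262144 → NEW=255, ERR=-29374215/262144
(1,4): OLD=1190985675/16777216 → NEW=0, ERR=1190985675/16777216
(1,5): OLD=50693173789/268435456 → NEW=255, ERR=-17757867491/268435456
(2,0): OLD=3020403/32768 → NEW=0, ERR=3020403/32768
(2,1): OLD=140812449/1048576 → NEW=255, ERR=-126574431/1048576
(2,2): OLD=1110992163/16777216 → NEW=0, ERR=1110992163/16777216
(2,3): OLD=20284447691/134217728 → NEW=255, ERR=-13941072949/134217728
(2,4): OLD=534010572513/4294967296 → NEW=0, ERR=534010572513/4294967296
(2,5): OLD=15953915427895/68719476736 → NEW=255, ERR=-1569551139785/68719476736
(3,0): OLD=1462495683/16777216 → NEW=0, ERR=1462495683/16777216
(3,1): OLD=17125201415/134217728 → NEW=0, ERR=17125201415/134217728
(3,2): OLD=195953337797/1073741824 → NEW=255, ERR=-77850827323/1073741824
(3,3): OLD=7715252908047/68719476736 → NEW=0, ERR=7715252908047/68719476736
(3,4): OLD=141396613193903/549755813888 → NEW=255, ERR=1208880652463/549755813888
(3,5): OLD=1817232541810145/8796093022208 → NEW=255, ERR=-425771178852895/8796093022208
(4,0): OLD=283821607053/2147483648 → NEW=255, ERR=-263786723187/2147483648
(4,1): OLD=3091894231593/34359738368 → NEW=0, ERR=3091894231593/34359738368
(4,2): OLD=182229511680683/1099511627776 → NEW=255, ERR=-98145953402197/1099511627776
(4,3): OLD=2584521432448887/17592186044416 → NEW=255, ERR=-1901486008877193/17592186044416
(4,4): OLD=34154242554407911/281474976710656 → NEW=0, ERR=34154242554407911/281474976710656
(4,5): OLD=1081302380887293425/4503599627370496 → NEW=255, ERR=-67115524092183055/4503599627370496
(5,0): OLD=26105895998091/549755813888 → NEW=0, ERR=26105895998091/549755813888
(5,1): OLD=2313052865302331/17592186044416 → NEW=255, ERR=-2172954576023749/17592186044416
(5,2): OLD=4985465220704313/140737488355328 → NEW=0, ERR=4985465220704313/140737488355328
(5,3): OLD=697576537841743619/4503599627370496 → NEW=255, ERR=-450841367137732861/4503599627370496
(5,4): OLD=1347228232512187715/9007199254740992 → NEW=255, ERR=-949607577446765245/9007199254740992
(5,5): OLD=22741680281938896159/144115188075855872 → NEW=255, ERR=-14007692677404351201/144115188075855872
Output grid:
  Row 0: .#.###  (2 black, running=2)
  Row 1: .#.#.#  (3 black, running=5)
  Row 2: .#.#.#  (3 black, running=8)
  Row 3: ..#.##  (3 black, running=11)
  Row 4: #.##.#  (2 black, running=13)
  Row 5: .#.###  (2 black, running=15)

Answer: 15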